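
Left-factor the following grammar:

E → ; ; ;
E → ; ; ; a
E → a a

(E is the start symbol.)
E → ; ; ; E'
E' → ε
E' → a
E → a a

Left-factoring transforms A → αβ₁ | αβ₂ into A → αA' and A' → β₁ | β₂
(α is the longest common prefix among the alternatives). Repeat until
no nonterminal has two alternatives with a common prefix.

Round 1: E has alternatives sharing prefix '; ; ;'. Introduce E': E → ; ; ; E'
  Add: E' → ε
  Add: E' → a

No remaining common prefixes — done.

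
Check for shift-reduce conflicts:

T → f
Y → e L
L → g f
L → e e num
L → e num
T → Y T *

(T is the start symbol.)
Augment with T' → T and build the canonical LR(0) collection (I0 = CLOSURE({[T' → . T]}), then GOTO on every symbol after a dot until no new states appear). It has 14 states:
  I0: { [T → . Y T *], [T → . f], [T' → . T], [Y → . e L] }  — shift
  I1: { [T' → T .] }  — accept
  I2: { [T → . Y T *], [T → . f], [T → Y . T *], [Y → . e L] }  — shift
  I3: { [L → . e e num], [L → . e num], [L → . g f], [Y → e . L] }  — shift
  I4: { [T → f .] }  — reduce
  I5: { [Y → e L .] }  — reduce
  I6: { [L → e . e num], [L → e . num] }  — shift
  I7: { [L → g . f] }  — shift
  I8: { [L → g f .] }  — reduce
  I9: { [L → e e . num] }  — shift
  I10: { [L → e num .] }  — reduce
  I11: { [L → e e num .] }  — reduce
  I12: { [T → Y T . *] }  — shift
  I13: { [T → Y T * .] }  — reduce

No state contains both a complete item and a shift item.

Answer: No shift-reduce conflicts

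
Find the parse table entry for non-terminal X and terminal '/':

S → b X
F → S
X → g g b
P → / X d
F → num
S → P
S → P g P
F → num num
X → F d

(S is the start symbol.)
X → F d

To find M[X, '/'], we find productions for X where '/' is in the predict set (PREDICT(N → α) = (FIRST(α) \ {ε}) ∪ (FOLLOW(N) if α ⇒* ε)).

Relevant sets:
  FIRST(F) = { '/', 'b', 'num' }

X → g g b: PREDICT = { 'g' }
X → F d: PREDICT = { '/', 'b', 'num' }
  '/' is in predict set, so this production goes in M[X, '/']

M[X, '/'] = X → F d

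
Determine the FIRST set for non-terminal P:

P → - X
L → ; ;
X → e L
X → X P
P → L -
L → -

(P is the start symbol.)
To compute FIRST(P), examine every production with P on the left-hand side, reading each right-hand side left to right until a non-nullable symbol is reached.

FIRST sets of the other non-terminals involved (by the same procedure, iterated to a fixed point):
  FIRST(L) = { '-', ';' }

From P → - X:
  - '-' is a terminal: add '-' and stop
From P → L -:
  - L is a non-terminal: add FIRST(L) \ {ε} = { '-', ';' }
    L is not nullable, so stop

Collecting: FIRST(P) = { '-', ';' }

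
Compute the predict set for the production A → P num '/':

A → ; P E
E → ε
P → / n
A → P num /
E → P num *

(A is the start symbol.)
PREDICT(A → P num '/') = (FIRST(RHS) \ {ε}) ∪ (FOLLOW(A) if ε ∈ FIRST(RHS), i.e. RHS ⇒* ε)
FIRST(P) = { '/' }
FIRST(P num '/') = { '/' }
ε ∉ FIRST(P num '/'), so FOLLOW(A) is not added.
PREDICT(A → P num '/') = { '/' }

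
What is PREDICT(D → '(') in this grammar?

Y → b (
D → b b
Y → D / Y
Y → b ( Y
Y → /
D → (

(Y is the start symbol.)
PREDICT(D → '(') = (FIRST(RHS) \ {ε}) ∪ (FOLLOW(D) if ε ∈ FIRST(RHS), i.e. RHS ⇒* ε)
FIRST('(') = { '(' }
ε ∉ FIRST('('), so FOLLOW(D) is not added.
PREDICT(D → '(') = { '(' }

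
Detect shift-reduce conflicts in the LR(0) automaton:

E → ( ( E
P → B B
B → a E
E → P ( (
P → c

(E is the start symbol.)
No shift-reduce conflicts

Augment with E' → E and build the canonical LR(0) collection (I0 = CLOSURE({[E' → . E]}), then GOTO on every symbol after a dot until no new states appear). It has 13 states:
  I0: { [B → . a E], [E → . ( ( E], [E → . P ( (], [E' → . E], [P → . B B], [P → . c] }  — shift
  I1: { [E → ( . ( E] }  — shift
  I2: { [B → . a E], [P → B . B] }  — shift
  I3: { [E' → E .] }  — accept
  I4: { [E → P . ( (] }  — shift
  I5: { [B → . a E], [B → a . E], [E → . ( ( E], [E → . P ( (], [P → . B B], [P → . c] }  — shift
  I6: { [P → c .] }  — reduce
  I7: { [B → a E .] }  — reduce
  I8: { [E → P ( . (] }  — shift
  I9: { [E → P ( ( .] }  — reduce
  I10: { [P → B B .] }  — reduce
  I11: { [B → . a E], [E → ( ( . E], [E → . ( ( E], [E → . P ( (], [P → . B B], [P → . c] }  — shift
  I12: { [E → ( ( E .] }  — reduce

No state contains both a complete item and a shift item.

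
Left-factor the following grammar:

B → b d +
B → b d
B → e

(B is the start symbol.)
Left-factoring transforms A → αβ₁ | αβ₂ into A → αA' and A' → β₁ | β₂
(α is the longest common prefix among the alternatives). Repeat until
no nonterminal has two alternatives with a common prefix.

Round 1: B has alternatives sharing prefix 'b d'. Introduce B': B → b d B'
  Add: B' → +
  Add: B' → ε

No remaining common prefixes — done.

Resulting grammar:
B → b d B'
B' → +
B' → ε
B → e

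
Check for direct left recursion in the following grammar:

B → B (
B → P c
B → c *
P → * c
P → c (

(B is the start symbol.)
Yes, B is left-recursive

B → B (: LEFT RECURSIVE (starts with B)
B → P c: starts with P
B → c *: starts with c
P → * c: starts with '*'
P → c (: starts with c

The grammar has direct left recursion on: B.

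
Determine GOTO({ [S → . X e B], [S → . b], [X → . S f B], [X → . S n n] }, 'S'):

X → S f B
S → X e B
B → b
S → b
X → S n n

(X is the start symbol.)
{ [X → S . f B], [X → S . n n] }

GOTO(I, 'S') = CLOSURE({ [A → αX.β] : [A → α.Xβ] ∈ I, X = 'S' })

Items with dot before 'S', with the dot advanced:
  [X → . S f B] → [X → S . f B]
  [X → . S n n] → [X → S . n n]
Closure adds nothing (no advanced item has the dot before a non-terminal).

GOTO = { [X → S . f B], [X → S . n n] }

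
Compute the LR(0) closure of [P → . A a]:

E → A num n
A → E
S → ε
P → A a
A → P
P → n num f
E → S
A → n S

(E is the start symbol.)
To compute CLOSURE, for each item [A → α.Bβ] where B is a non-terminal, add [B → .γ] for all productions B → γ; repeat for the newly added items until nothing changes.

Start with: [P → . A a]
  [P → . A a] has the dot before A: add [A → . E], [A → . P], [A → . n S]
  [A → . E] has the dot before E: add [E → . A num n], [E → . S]
  [A → . P] has the dot before P: add [P → . n num f]
  [E → . S] has the dot before S: add [S → .]
No further items can be added.

CLOSURE = { [A → . E], [A → . P], [A → . n S], [E → . A num n], [E → . S], [P → . A a], [P → . n num f], [S → .] }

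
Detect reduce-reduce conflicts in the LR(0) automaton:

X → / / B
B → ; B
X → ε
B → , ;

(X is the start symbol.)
No reduce-reduce conflicts

A reduce-reduce conflict occurs when an LR(0) state has two complete items [A → α .] and [B → β .] — both call for a reduction, and with no lookahead the parser cannot choose between them.

Augment with X' → X and build the canonical LR(0) collection (I0 = CLOSURE({[X' → . X]}), then GOTO on every symbol after a dot until no new states appear). It has 9 states:
  I0: { [X → . / / B], [X → .], [X' → . X] }  — shift, reduce
  I1: { [X → / . / B] }  — shift
  I2: { [X' → X .] }  — accept
  I3: { [B → . , ;], [B → . ; B], [X → / / . B] }  — shift
  I4: { [B → , . ;] }  — shift
  I5: { [B → . , ;], [B → . ; B], [B → ; . B] }  — shift
  I6: { [X → / / B .] }  — reduce
  I7: { [B → ; B .] }  — reduce
  I8: { [B → , ; .] }  — reduce

No state contains more than one complete item.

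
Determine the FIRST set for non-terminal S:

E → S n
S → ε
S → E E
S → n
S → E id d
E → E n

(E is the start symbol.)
{ 'n', ε }

To compute FIRST(S), examine every production with S on the left-hand side, reading each right-hand side left to right until a non-nullable symbol is reached.

FIRST sets of the other non-terminals involved (by the same procedure, iterated to a fixed point):
  FIRST(E) = { 'n' }

From S → ε:
  - ε-production, so ε ∈ FIRST(S)
From S → E E:
  - E is a non-terminal: add FIRST(E) \ {ε} = { 'n' }
    E is not nullable, so stop
From S → n:
  - n is a terminal: add 'n' and stop
From S → E id d:
  - E is a non-terminal: add FIRST(E) \ {ε} = { 'n' }
    E is not nullable, so stop

Collecting: FIRST(S) = { 'n', ε }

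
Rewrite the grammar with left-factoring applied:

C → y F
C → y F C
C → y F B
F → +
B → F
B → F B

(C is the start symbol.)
Left-factoring transforms A → αβ₁ | αβ₂ into A → αA' and A' → β₁ | β₂
(α is the longest common prefix among the alternatives). Repeat until
no nonterminal has two alternatives with a common prefix.

Round 1: C has alternatives sharing prefix 'y F'. Introduce C': C → y F C'
  Add: C' → ε
  Add: C' → C
  Add: C' → B

Round 2: B has alternatives sharing prefix 'F'. Introduce B': B → F B'
  Add: B' → ε
  Add: B' → B

No remaining common prefixes — done.

Resulting grammar:
C → y F C'
C' → ε
C' → C
C' → B
F → +
B → F B'
B' → ε
B' → B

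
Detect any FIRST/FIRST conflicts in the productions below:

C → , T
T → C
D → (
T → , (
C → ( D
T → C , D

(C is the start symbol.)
A FIRST/FIRST conflict occurs when two productions N → α and N → β for the same non-terminal have FIRST(α) ∩ FIRST(β) ≠ ∅ (with ε ∈ FIRST of a nullable right-hand side, so two nullable alternatives also conflict).

FIRST sets of the non-terminals at (or reachable through a nullable prefix from) the front of some alternative:
  FIRST(C) = { '(', ',' }

Productions for C:
  C → , T: FIRST = { ',' }
  C → ( D: FIRST = { '(' }
Productions for T:
  T → C: FIRST = { '(', ',' }
  T → , (: FIRST = { ',' }
  T → C , D: FIRST = { '(', ',' }
D has only one production, so no FIRST/FIRST conflict is possible there.

Conflict for T: T → C and T → , (
  Overlap: { ',' }
Conflict for T: T → C and T → C , D
  Overlap: { '(', ',' }
Conflict for T: T → , ( and T → C , D
  Overlap: { ',' }

Answer: Yes. T → C / T → ',' '(' on { ',' }; T → C / T → C ',' D on { '(', ',' }; T → ',' '(' / T → C ',' D on { ',' }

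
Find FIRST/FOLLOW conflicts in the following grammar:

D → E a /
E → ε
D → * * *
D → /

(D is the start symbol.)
No FIRST/FOLLOW conflicts.

A FIRST/FOLLOW conflict occurs when a non-terminal N has a nullable alternative N → β (β ⇒* ε) and another alternative N → α with FIRST(α) ∩ FOLLOW(N) ≠ ∅: on such a lookahead the parser cannot decide between expanding α and letting N vanish via β.

Nullable non-terminals: E.
E has a nullable alternative but only one production, so nothing to check.

D has no nullable alternative, so no FIRST/FOLLOW check is needed there.

No FIRST/FOLLOW conflicts found.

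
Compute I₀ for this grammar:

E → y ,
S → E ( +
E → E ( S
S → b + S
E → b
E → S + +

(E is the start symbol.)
{ [E → . E ( S], [E → . S + +], [E → . b], [E → . y ,], [E' → . E], [S → . E ( +], [S → . b + S] }

First, augment the grammar with E' → E
I₀ = CLOSURE({ [E' → . E] }):
  [E' → . E] has the dot before E: add [E → . y ,], [E → . E ( S], [E → . b], [E → . S + +]
  [E → . S + +] has the dot before S: add [S → . E ( +], [S → . b + S]
No further items can be added.

I₀ = { [E → . E ( S], [E → . S + +], [E → . b], [E → . y ,], [E' → . E], [S → . E ( +], [S → . b + S] }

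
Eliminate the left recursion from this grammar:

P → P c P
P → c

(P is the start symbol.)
P → c P'
P' → c P P'
P' → ε

P is directly left-recursive. The standard transformation for
  A → A α₁ | ... | A α_m | β₁ | ... | β_n
is
  A  → β₁ A' | ... | β_n A'
  A' → α₁ A' | ... | α_m A' | ε

P → c becomes P → c P'
P → P c P becomes P' → c P P'
Add P' → ε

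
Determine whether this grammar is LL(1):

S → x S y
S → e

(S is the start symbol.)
Yes, the grammar is LL(1).

For S:
  PREDICT(S → x S y) = { 'x' }
  PREDICT(S → e) = { 'e' }

All predict sets are disjoint. The grammar IS LL(1).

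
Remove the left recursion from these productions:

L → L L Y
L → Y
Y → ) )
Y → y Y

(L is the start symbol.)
L is directly left-recursive. The standard transformation for
  A → A α₁ | ... | A α_m | β₁ | ... | β_n
is
  A  → β₁ A' | ... | β_n A'
  A' → α₁ A' | ... | α_m A' | ε

L → Y becomes L → Y L'
L → L L Y becomes L' → L Y L'
Add L' → ε

Productions for other non-terminals are unchanged:
  Y → ) )
  Y → y Y

Resulting grammar:
L → Y L'
L' → L Y L'
L' → ε
Y → ) )
Y → y Y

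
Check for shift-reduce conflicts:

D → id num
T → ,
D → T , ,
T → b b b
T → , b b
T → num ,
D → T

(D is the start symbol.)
Yes — I1: [T → , .] vs [T → , . b b]; I3: [D → T .] vs [D → T . , ,]

Augment with D' → D and build the canonical LR(0) collection (I0 = CLOSURE({[D' → . D]}), then GOTO on every symbol after a dot until no new states appear). It has 15 states:
  I0: { [D → . T , ,], [D → . T], [D → . id num], [D' → . D], [T → . , b b], [T → . ,], [T → . b b b], [T → . num ,] }  — shift
  I1: { [T → , . b b], [T → , .] }  — shift, reduce
  I2: { [D' → D .] }  — accept
  I3: { [D → T . , ,], [D → T .] }  — shift, reduce
  I4: { [T → b . b b] }  — shift
  I5: { [D → id . num] }  — shift
  I6: { [T → num . ,] }  — shift
  I7: { [T → num , .] }  — reduce
  I8: { [D → id num .] }  — reduce
  I9: { [T → b b . b] }  — shift
  I10: { [T → b b b .] }  — reduce
  I11: { [D → T , . ,] }  — shift
  I12: { [D → T , , .] }  — reduce
  I13: { [T → , b . b] }  — shift
  I14: { [T → , b b .] }  — reduce

I1 contains reduce item [T → , .] and shift item [T → , . b b] — shift-reduce conflict.
I3 contains reduce item [D → T .] and shift item [D → T . , ,] — shift-reduce conflict.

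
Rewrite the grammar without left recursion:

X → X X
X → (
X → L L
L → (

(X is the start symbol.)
X → ( X'
X → L L X'
X' → X X'
X' → ε
L → (

X is directly left-recursive. The standard transformation for
  A → A α₁ | ... | A α_m | β₁ | ... | β_n
is
  A  → β₁ A' | ... | β_n A'
  A' → α₁ A' | ... | α_m A' | ε

X → ( becomes X → ( X'
X → L L becomes X → L L X'
X → X X becomes X' → X X'
Add X' → ε

Productions for other non-terminals are unchanged:
  L → (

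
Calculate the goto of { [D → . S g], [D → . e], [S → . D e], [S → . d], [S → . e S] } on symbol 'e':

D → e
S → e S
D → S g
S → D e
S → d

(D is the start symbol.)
{ [D → . S g], [D → . e], [D → e .], [S → . D e], [S → . d], [S → . e S], [S → e . S] }

GOTO(I, 'e') = CLOSURE({ [A → αX.β] : [A → α.Xβ] ∈ I, X = 'e' })

Items with dot before 'e', with the dot advanced:
  [D → . e] → [D → e .]
  [S → . e S] → [S → e . S]
Closure of the advanced items:
  [S → e . S] has the dot before S: add [S → . e S], [S → . D e], [S → . d]
  [S → . D e] has the dot before D: add [D → . e], [D → . S g]

GOTO = { [D → . S g], [D → . e], [D → e .], [S → . D e], [S → . d], [S → . e S], [S → e . S] }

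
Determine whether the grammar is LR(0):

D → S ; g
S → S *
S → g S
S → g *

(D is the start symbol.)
Augment with D' → D and build the canonical LR(0) collection (I0 = CLOSURE({[D' → . D]}), then GOTO on every symbol after a dot until no new states appear). It has 9 states:
  I0: { [D → . S ; g], [D' → . D], [S → . S *], [S → . g *], [S → . g S] }  — shift
  I1: { [D' → D .] }  — accept
  I2: { [D → S . ; g], [S → S . *] }  — shift
  I3: { [S → . S *], [S → . g *], [S → . g S], [S → g . *], [S → g . S] }  — shift
  I4: { [S → g * .] }  — reduce
  I5: { [S → S . *], [S → g S .] }  — shift, reduce
  I6: { [S → S * .] }  — reduce
  I7: { [D → S ; . g] }  — shift
  I8: { [D → S ; g .] }  — reduce

Conflict in state I5:
  Shift-reduce conflict between [S → g S .] and [S → S . *]
So the grammar is NOT LR(0).

Answer: No. Shift-reduce conflict between [S → g S .] and [S → S . *]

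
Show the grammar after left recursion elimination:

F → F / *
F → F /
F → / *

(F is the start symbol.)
F → / * F'
F' → / * F'
F' → / F'
F' → ε

F is directly left-recursive. The standard transformation for
  A → A α₁ | ... | A α_m | β₁ | ... | β_n
is
  A  → β₁ A' | ... | β_n A'
  A' → α₁ A' | ... | α_m A' | ε

F → / * becomes F → / * F'
F → F / * becomes F' → / * F'
F → F / becomes F' → / F'
Add F' → ε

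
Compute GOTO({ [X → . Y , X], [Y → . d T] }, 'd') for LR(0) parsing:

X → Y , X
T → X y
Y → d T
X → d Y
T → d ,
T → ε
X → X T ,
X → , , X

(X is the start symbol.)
GOTO(I, 'd') = CLOSURE({ [A → αX.β] : [A → α.Xβ] ∈ I, X = 'd' })

Items with dot before 'd', with the dot advanced:
  [Y → . d T] → [Y → d . T]
Closure of the advanced items:
  [Y → d . T] has the dot before T: add [T → . X y], [T → . d ,], [T → .]
  [T → . X y] has the dot before X: add [X → . Y , X], [X → . d Y], [X → . X T ,], [X → . , , X]
  [X → . Y , X] has the dot before Y: add [Y → . d T]

GOTO = { [T → . X y], [T → . d ,], [T → .], [X → . , , X], [X → . X T ,], [X → . Y , X], [X → . d Y], [Y → . d T], [Y → d . T] }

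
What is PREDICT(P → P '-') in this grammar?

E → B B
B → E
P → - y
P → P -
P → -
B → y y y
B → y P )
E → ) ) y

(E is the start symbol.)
{ '-' }

PREDICT(P → P '-') = (FIRST(RHS) \ {ε}) ∪ (FOLLOW(P) if ε ∈ FIRST(RHS), i.e. RHS ⇒* ε)
FIRST(P) = { '-' }
FIRST(P '-') = { '-' }
ε ∉ FIRST(P '-'), so FOLLOW(P) is not added.
PREDICT(P → P '-') = { '-' }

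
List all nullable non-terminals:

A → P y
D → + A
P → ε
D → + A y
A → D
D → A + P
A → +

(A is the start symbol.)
A non-terminal is nullable if it can derive ε (the empty string): either it has an ε-production, or it has a production whose right-hand side consists entirely of nullable non-terminals.

ε-productions: P → ε
So P is immediately nullable.
No further non-terminal can be added: every production for the remaining non-terminals contains a terminal or a non-nullable non-terminal.
Nullable = { 'P' }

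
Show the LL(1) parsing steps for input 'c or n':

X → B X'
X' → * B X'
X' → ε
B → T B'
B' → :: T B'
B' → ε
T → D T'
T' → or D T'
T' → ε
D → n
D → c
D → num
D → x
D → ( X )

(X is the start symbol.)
LL(1) parsing maintains a stack (initially the start symbol over $) and the input. At each step: if the stack top is a terminal, match it against the current input token; if it is a non-terminal N, replace it with the RHS of M[N, lookahead] (the unique production whose predict set contains the lookahead).

Stack is shown with the top on the left.

Stack            Input     Action
---------------------------------
X $              c or n $  output X → B X'
B X' $           c or n $  output B → T B'
T B' X' $        c or n $  output T → D T'
D T' B' X' $     c or n $  output D → c
c T' B' X' $     c or n $  match 'c'
T' B' X' $       or n $    output T' → or D T'
or D T' B' X' $  or n $    match 'or'
D T' B' X' $     n $       output D → n
n T' B' X' $     n $       match 'n'
T' B' X' $       $         output T' → ε
B' X' $          $         output B' → ε
X' $             $         output X' → ε
$                $         accept

The string is accepted.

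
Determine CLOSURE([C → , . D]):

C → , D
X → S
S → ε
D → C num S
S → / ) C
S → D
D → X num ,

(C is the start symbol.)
Start with: [C → , . D]
  [C → , . D] has the dot before D: add [D → . C num S], [D → . X num ,]
  [D → . C num S] has the dot before C: add [C → . , D]
  [D → . X num ,] has the dot before X: add [X → . S]
  [X → . S] has the dot before S: add [S → .], [S → . / ) C], [S → . D]
No further items can be added.

CLOSURE = { [C → , . D], [C → . , D], [D → . C num S], [D → . X num ,], [S → . / ) C], [S → . D], [S → .], [X → . S] }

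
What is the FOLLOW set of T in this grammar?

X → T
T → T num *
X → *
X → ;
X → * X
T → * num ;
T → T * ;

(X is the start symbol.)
{ $, '*', 'num' }

In X → T: T is at the end, add FOLLOW(X)
In T → T num *: T is followed by num '*', add FIRST(num '*') \ {ε} = { 'num' }
In T → T * ;: T is followed by '*' ';', add FIRST('*' ';') \ {ε} = { '*' }

The FOLLOW sets referred to above (computed the same way, to a fixed point):
  FOLLOW(X) = { $ }

Taking the union: FOLLOW(T) = { $, '*', 'num' }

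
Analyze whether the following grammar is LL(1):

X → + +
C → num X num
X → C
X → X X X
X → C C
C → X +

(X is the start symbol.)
No. Predict set conflict for X: { '+' }

Relevant sets:
  FIRST(C) = { '+', 'num' }
  FIRST(X) = { '+', 'num' }

For X:
  PREDICT(X → '+' '+') = { '+' }
  PREDICT(X → C) = { '+', 'num' }
  PREDICT(X → X X X) = { '+', 'num' }
  PREDICT(X → C C) = { '+', 'num' }
For C:
  PREDICT(C → num X num) = { 'num' }
  PREDICT(C → X '+') = { '+', 'num' }

Conflict found: Predict set conflict for X: { '+' }
The grammar is NOT LL(1).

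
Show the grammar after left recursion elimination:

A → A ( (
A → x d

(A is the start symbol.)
A → x d A'
A' → ( ( A'
A' → ε

A is directly left-recursive. The standard transformation for
  A → A α₁ | ... | A α_m | β₁ | ... | β_n
is
  A  → β₁ A' | ... | β_n A'
  A' → α₁ A' | ... | α_m A' | ε

A → x d becomes A → x d A'
A → A ( ( becomes A' → ( ( A'
Add A' → ε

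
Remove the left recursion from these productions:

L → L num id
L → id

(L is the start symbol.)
L → id L'
L' → num id L'
L' → ε

L is directly left-recursive. The standard transformation for
  A → A α₁ | ... | A α_m | β₁ | ... | β_n
is
  A  → β₁ A' | ... | β_n A'
  A' → α₁ A' | ... | α_m A' | ε

L → id becomes L → id L'
L → L num id becomes L' → num id L'
Add L' → ε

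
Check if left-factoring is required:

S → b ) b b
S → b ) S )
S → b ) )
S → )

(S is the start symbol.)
Yes, S has productions with common prefix 'b )'

Left-factoring is needed when two productions for the same non-terminal
share a common prefix on the right-hand side.

Productions for S:
  S → b ) b b
  S → b ) S )
  S → b ) )
  S → )

Found common prefix 'b )' in productions for S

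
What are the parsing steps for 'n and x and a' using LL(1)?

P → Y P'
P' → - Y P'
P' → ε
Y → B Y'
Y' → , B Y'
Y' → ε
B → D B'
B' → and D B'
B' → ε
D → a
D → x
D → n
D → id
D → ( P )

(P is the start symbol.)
Stack is shown with the top on the left.

Stack             Input            Action
-----------------------------------------
P $               n and x and a $  output P → Y P'
Y P' $            n and x and a $  output Y → B Y'
B Y' P' $         n and x and a $  output B → D B'
D B' Y' P' $      n and x and a $  output D → n
n B' Y' P' $      n and x and a $  match 'n'
B' Y' P' $        and x and a $    output B' → and D B'
and D B' Y' P' $  and x and a $    match 'and'
D B' Y' P' $      x and a $        output D → x
x B' Y' P' $      x and a $        match 'x'
B' Y' P' $        and a $          output B' → and D B'
and D B' Y' P' $  and a $          match 'and'
D B' Y' P' $      a $              output D → a
a B' Y' P' $      a $              match 'a'
B' Y' P' $        $                output B' → ε
Y' P' $           $                output Y' → ε
P' $              $                output P' → ε
$                 $                accept

The string is accepted.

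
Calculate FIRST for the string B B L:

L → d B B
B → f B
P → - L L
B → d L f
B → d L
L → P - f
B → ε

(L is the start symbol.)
FIRST sets of the non-terminals involved (from the grammar, by fixed-point iteration):
  FIRST(B) = { 'd', 'f', ε }
  FIRST(L) = { '-', 'd' }

To compute FIRST(B B L), process the symbols left to right:
Symbol B is a non-terminal. Add FIRST(B) \ {ε} = { 'd', 'f' }
B is nullable (ε ∈ FIRST(B)), continue to the next symbol.
Symbol B is a non-terminal. Add FIRST(B) \ {ε} = { 'd', 'f' }
B is nullable (ε ∈ FIRST(B)), continue to the next symbol.
Symbol L is a non-terminal. Add FIRST(L) \ {ε} = { '-', 'd' }
L is not nullable (ε ∉ FIRST(L)), so stop here.
FIRST(B B L) = { '-', 'd', 'f' }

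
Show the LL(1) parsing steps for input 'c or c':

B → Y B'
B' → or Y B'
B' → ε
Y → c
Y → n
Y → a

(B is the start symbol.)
Stack is shown with the top on the left.

Stack      Input     Action
---------------------------
B $        c or c $  output B → Y B'
Y B' $     c or c $  output Y → c
c B' $     c or c $  match 'c'
B' $       or c $    output B' → or Y B'
or Y B' $  or c $    match 'or'
Y B' $     c $       output Y → c
c B' $     c $       match 'c'
B' $       $         output B' → ε
$          $         accept

The string is accepted.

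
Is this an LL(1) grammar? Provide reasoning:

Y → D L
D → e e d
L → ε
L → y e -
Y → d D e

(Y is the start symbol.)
A grammar is LL(1) if for each non-terminal N with multiple productions, the predict sets of those productions are pairwise disjoint, where PREDICT(N → α) = (FIRST(α) \ {ε}) ∪ (FOLLOW(N) if α ⇒* ε).

Relevant sets:
  FIRST(D) = { 'e' }
  FOLLOW(L) = { $ }

For Y:
  PREDICT(Y → D L) = { 'e' }
  PREDICT(Y → d D e) = { 'd' }
For L:
  PREDICT(L → ε) = { $ }
  PREDICT(L → y e '-') = { 'y' }
D has a single production, so nothing to check there.

All predict sets are disjoint. The grammar IS LL(1).

Answer: Yes, the grammar is LL(1).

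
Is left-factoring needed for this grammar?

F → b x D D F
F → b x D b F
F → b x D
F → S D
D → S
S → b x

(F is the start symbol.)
Left-factoring is needed when two productions for the same non-terminal
share a common prefix on the right-hand side.

Productions for F:
  F → b x D D F
  F → b x D b F
  F → b x D
  F → S D

Found common prefix 'b x D' in productions for F

Answer: Yes, F has productions with common prefix 'b x D'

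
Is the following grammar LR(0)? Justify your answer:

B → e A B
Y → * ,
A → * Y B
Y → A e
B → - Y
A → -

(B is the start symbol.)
Yes, the grammar is LR(0)

A grammar is LR(0) if no state in the canonical LR(0) collection has:
  - both a shift item (dot before a terminal) and a complete item (shift-reduce conflict), or
  - two or more complete items (reduce-reduce conflict; the accept item [B' → B .] counts as a complete item here).

Augment with B' → B and build the canonical LR(0) collection (I0 = CLOSURE({[B' → . B]}), then GOTO on every symbol after a dot until no new states appear). It has 15 states:
  I0: { [B → . - Y], [B → . e A B], [B' → . B] }  — shift
  I1: { [A → . * Y B], [A → . -], [B → - . Y], [Y → . * ,], [Y → . A e] }  — shift
  I2: { [B' → B .] }  — accept
  I3: { [A → . * Y B], [A → . -], [B → e . A B] }  — shift
  I4: { [A → * . Y B], [A → . * Y B], [A → . -], [Y → . * ,], [Y → . A e] }  — shift
  I5: { [A → - .] }  — reduce
  I6: { [B → . - Y], [B → . e A B], [B → e A . B] }  — shift
  I7: { [B → e A B .] }  — reduce
  I8: { [A → * . Y B], [A → . * Y B], [A → . -], [Y → * . ,], [Y → . * ,], [Y → . A e] }  — shift
  I9: { [Y → A . e] }  — shift
  I10: { [A → * Y . B], [B → . - Y], [B → . e A B] }  — shift
  I11: { [A → * Y B .] }  — reduce
  I12: { [Y → A e .] }  — reduce
  I13: { [Y → * , .] }  — reduce
  I14: { [B → - Y .] }  — reduce

Every state is either a pure shift/goto state or contains exactly one complete item and nothing to shift — no conflicts. The grammar is LR(0).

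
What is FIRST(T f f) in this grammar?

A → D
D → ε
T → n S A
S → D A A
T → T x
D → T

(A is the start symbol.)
{ 'n' }

FIRST sets of the non-terminals involved (from the grammar, by fixed-point iteration):
  FIRST(T) = { 'n' }

To compute FIRST(T f f), process the symbols left to right:
Symbol T is a non-terminal. Add FIRST(T) \ {ε} = { 'n' }
T is not nullable (ε ∉ FIRST(T)), so stop here.
FIRST(T f f) = { 'n' }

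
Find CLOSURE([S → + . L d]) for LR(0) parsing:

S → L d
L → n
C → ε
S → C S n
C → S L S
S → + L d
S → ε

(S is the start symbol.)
{ [L → . n], [S → + . L d] }

To compute CLOSURE, for each item [A → α.Bβ] where B is a non-terminal, add [B → .γ] for all productions B → γ; repeat for the newly added items until nothing changes.

Start with: [S → + . L d]
  [S → + . L d] has the dot before L: add [L → . n]
No further items can be added.

CLOSURE = { [L → . n], [S → + . L d] }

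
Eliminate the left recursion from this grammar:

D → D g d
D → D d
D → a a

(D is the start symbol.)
D is directly left-recursive. The standard transformation for
  A → A α₁ | ... | A α_m | β₁ | ... | β_n
is
  A  → β₁ A' | ... | β_n A'
  A' → α₁ A' | ... | α_m A' | ε

D → a a becomes D → a a D'
D → D g d becomes D' → g d D'
D → D d becomes D' → d D'
Add D' → ε

Resulting grammar:
D → a a D'
D' → g d D'
D' → d D'
D' → ε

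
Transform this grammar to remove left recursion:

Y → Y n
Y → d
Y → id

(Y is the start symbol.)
Y is directly left-recursive. The standard transformation for
  A → A α₁ | ... | A α_m | β₁ | ... | β_n
is
  A  → β₁ A' | ... | β_n A'
  A' → α₁ A' | ... | α_m A' | ε

Y → d becomes Y → d Y'
Y → id becomes Y → id Y'
Y → Y n becomes Y' → n Y'
Add Y' → ε

Resulting grammar:
Y → d Y'
Y → id Y'
Y' → n Y'
Y' → ε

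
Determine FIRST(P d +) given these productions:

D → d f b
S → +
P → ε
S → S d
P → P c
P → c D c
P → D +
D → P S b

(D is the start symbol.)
FIRST sets of the non-terminals involved (from the grammar, by fixed-point iteration):
  FIRST(P) = { '+', 'c', 'd', ε }

To compute FIRST(P d +), process the symbols left to right:
Symbol P is a non-terminal. Add FIRST(P) \ {ε} = { '+', 'c', 'd' }
P is nullable (ε ∈ FIRST(P)), continue to the next symbol.
Symbol d is a terminal. Add 'd' and stop.
FIRST(P d +) = { '+', 'c', 'd' }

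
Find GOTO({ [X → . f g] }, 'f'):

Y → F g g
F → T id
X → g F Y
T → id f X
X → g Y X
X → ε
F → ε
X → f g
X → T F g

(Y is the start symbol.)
GOTO(I, 'f') = CLOSURE({ [A → αX.β] : [A → α.Xβ] ∈ I, X = 'f' })

Items with dot before 'f', with the dot advanced:
  [X → . f g] → [X → f . g]
Closure adds nothing (no advanced item has the dot before a non-terminal).

GOTO = { [X → f . g] }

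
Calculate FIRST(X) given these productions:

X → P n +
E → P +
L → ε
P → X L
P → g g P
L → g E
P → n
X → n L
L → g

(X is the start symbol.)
To compute FIRST(X), examine every production with X on the left-hand side, reading each right-hand side left to right until a non-nullable symbol is reached.

FIRST sets of the other non-terminals involved (by the same procedure, iterated to a fixed point):
  FIRST(P) = { 'g', 'n' }

From X → P n +:
  - P is a non-terminal: add FIRST(P) \ {ε} = { 'g', 'n' }
    P is not nullable, so stop
From X → n L:
  - n is a terminal: add 'n' and stop

Collecting: FIRST(X) = { 'g', 'n' }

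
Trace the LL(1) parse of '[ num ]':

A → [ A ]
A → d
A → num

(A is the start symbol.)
Stack is shown with the top on the left.

Stack    Input      Action
--------------------------
A $      [ num ] $  output A → [ A ]
[ A ] $  [ num ] $  match '['
A ] $    num ] $    output A → num
num ] $  num ] $    match 'num'
] $      ] $        match ']'
$        $          accept

The string is accepted.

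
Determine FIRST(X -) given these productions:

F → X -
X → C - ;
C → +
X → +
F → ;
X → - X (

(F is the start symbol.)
{ '+', '-' }

FIRST sets of the non-terminals involved (from the grammar, by fixed-point iteration):
  FIRST(X) = { '+', '-' }

To compute FIRST(X -), process the symbols left to right:
Symbol X is a non-terminal. Add FIRST(X) \ {ε} = { '+', '-' }
X is not nullable (ε ∉ FIRST(X)), so stop here.
FIRST(X -) = { '+', '-' }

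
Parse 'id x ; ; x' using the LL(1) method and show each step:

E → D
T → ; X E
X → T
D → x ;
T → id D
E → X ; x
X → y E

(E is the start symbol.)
Stack is shown with the top on the left.

Stack       Input         Action
--------------------------------
E $         id x ; ; x $  output E → X ; x
X ; x $     id x ; ; x $  output X → T
T ; x $     id x ; ; x $  output T → id D
id D ; x $  id x ; ; x $  match 'id'
D ; x $     x ; ; x $     output D → x ;
x ; ; x $   x ; ; x $     match 'x'
; ; x $     ; ; x $       match ';'
; x $       ; x $         match ';'
x $         x $           match 'x'
$           $             accept

The string is accepted.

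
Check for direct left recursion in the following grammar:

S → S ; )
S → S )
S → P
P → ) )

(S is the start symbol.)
Yes, S is left-recursive

Direct left recursion occurs when N → N α for some non-terminal N (the right-hand side begins with the left-hand side itself).

S → S ; ): LEFT RECURSIVE (starts with S)
S → S ): LEFT RECURSIVE (starts with S)
S → P: starts with P
P → ) ): starts with ')'

The grammar has direct left recursion on: S.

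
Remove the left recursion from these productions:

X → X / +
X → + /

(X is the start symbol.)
X → + / X'
X' → / + X'
X' → ε

X is directly left-recursive. The standard transformation for
  A → A α₁ | ... | A α_m | β₁ | ... | β_n
is
  A  → β₁ A' | ... | β_n A'
  A' → α₁ A' | ... | α_m A' | ε

X → + / becomes X → + / X'
X → X / + becomes X' → / + X'
Add X' → ε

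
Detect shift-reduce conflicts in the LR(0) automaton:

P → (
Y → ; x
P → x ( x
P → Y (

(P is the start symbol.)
Augment with P' → P and build the canonical LR(0) collection (I0 = CLOSURE({[P' → . P]}), then GOTO on every symbol after a dot until no new states appear). It has 10 states:
  I0: { [P → . (], [P → . Y (], [P → . x ( x], [P' → . P], [Y → . ; x] }  — shift
  I1: { [P → ( .] }  — reduce
  I2: { [Y → ; . x] }  — shift
  I3: { [P' → P .] }  — accept
  I4: { [P → Y . (] }  — shift
  I5: { [P → x . ( x] }  — shift
  I6: { [P → x ( . x] }  — shift
  I7: { [P → x ( x .] }  — reduce
  I8: { [P → Y ( .] }  — reduce
  I9: { [Y → ; x .] }  — reduce

No state contains both a complete item and a shift item.

Answer: No shift-reduce conflicts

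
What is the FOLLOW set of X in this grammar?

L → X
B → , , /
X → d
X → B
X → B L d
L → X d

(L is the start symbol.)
{ $, 'd' }

To compute FOLLOW(X), find every occurrence of X on a right-hand side N → α X β: add FIRST(β) \ {ε}, and if β is empty or nullable also add FOLLOW(N). Iterate to a fixed point.

In L → X: X is at the end, add FOLLOW(L)
In L → X d: X is followed by d, add FIRST(d) \ {ε} = { 'd' }

The FOLLOW sets referred to above (computed the same way, to a fixed point):
  FOLLOW(L) = { $, 'd' }

Taking the union: FOLLOW(X) = { $, 'd' }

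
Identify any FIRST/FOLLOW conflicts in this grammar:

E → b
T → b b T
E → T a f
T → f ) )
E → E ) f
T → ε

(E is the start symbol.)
Nullable non-terminals: T.

T: nullable alternative(s) T → ε; FOLLOW(T) = { 'a' }
  T → b b T: FIRST \ {ε} = { 'b' } — disjoint from FOLLOW(T)
  T → f ) ): FIRST \ {ε} = { 'f' } — disjoint from FOLLOW(T)
  T → ε: FIRST \ {ε} = { } — this is the only nullable alternative, skip

E has no nullable alternative, so no FIRST/FOLLOW check is needed there.

No FIRST/FOLLOW conflicts found.

Answer: No FIRST/FOLLOW conflicts.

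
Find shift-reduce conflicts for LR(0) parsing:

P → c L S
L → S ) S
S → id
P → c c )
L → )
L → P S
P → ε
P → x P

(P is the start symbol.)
Yes — I0: [P → .] vs [P → . c L S]; I2: [P → .] vs [L → . )]; I3: [P → .] vs [P → . c L S]; I9: [P → .] vs [L → . )]

A shift-reduce conflict occurs when an LR(0) state has both:
  - a complete (reduce) item [A → α .] (dot at the end), and
  - a shift item [B → β . c γ] (dot before a terminal).

Augment with P' → P and build the canonical LR(0) collection (I0 = CLOSURE({[P' → . P]}), then GOTO on every symbol after a dot until no new states appear). It has 16 states:
  I0: { [P → . c L S], [P → . c c )], [P → . x P], [P → .], [P' → . P] }  — shift, reduce
  I1: { [P' → P .] }  — accept
  I2: { [L → . )], [L → . P S], [L → . S ) S], [P → . c L S], [P → . c c )], [P → . x P], [P → .], [P → c . L S], [P → c . c )], [S → . id] }  — shift, reduce
  I3: { [P → . c L S], [P → . c c )], [P → . x P], [P → .], [P → x . P] }  — shift, reduce
  I4: { [P → x P .] }  — reduce
  I5: { [L → ) .] }  — reduce
  I6: { [P → c L . S], [S → . id] }  — shift
  I7: { [L → P . S], [S → . id] }  — shift
  I8: { [L → S . ) S] }  — shift
  I9: { [L → . )], [L → . P S], [L → . S ) S], [P → . c L S], [P → . c c )], [P → . x P], [P → .], [P → c . L S], [P → c . c )], [P → c c . )], [S → . id] }  — shift, reduce
  I10: { [S → id .] }  — reduce
  I11: { [L → ) .], [P → c c ) .] }  — 2 reduces
  I12: { [L → S ) . S], [S → . id] }  — shift
  I13: { [L → S ) S .] }  — reduce
  I14: { [L → P S .] }  — reduce
  I15: { [P → c L S .] }  — reduce

I0 contains reduce item [P → .] and shift items [P → . c L S], [P → . c c )], [P → . x P] — shift-reduce conflict.
I2 contains reduce item [P → .] and shift items [L → . )], [P → . c L S], [P → . c c )], [P → c . c )], [P → . x P], [S → . id] — shift-reduce conflict.
I3 contains reduce item [P → .] and shift items [P → . c L S], [P → . c c )], [P → . x P] — shift-reduce conflict.
I9 contains reduce item [P → .] and shift items [L → . )], [P → . c L S], [P → . c c )], [P → c . c )], [P → c c . )], [P → . x P], [S → . id] — shift-reduce conflict.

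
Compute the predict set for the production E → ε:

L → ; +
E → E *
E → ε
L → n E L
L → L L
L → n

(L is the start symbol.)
{ '*', ';', 'n' }

PREDICT(E → ε) = (FIRST(RHS) \ {ε}) ∪ (FOLLOW(E) if ε ∈ FIRST(RHS), i.e. RHS ⇒* ε)
The right-hand side is ε (FIRST(ε) = { ε }), so the predict set is FOLLOW(E) = { '*', ';', 'n' }
PREDICT(E → ε) = { '*', ';', 'n' }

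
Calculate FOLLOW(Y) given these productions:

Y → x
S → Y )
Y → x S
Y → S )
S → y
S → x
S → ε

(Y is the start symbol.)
{ $, ')' }

To compute FOLLOW(Y), find every occurrence of Y on a right-hand side N → α Y β: add FIRST(β) \ {ε}, and if β is empty or nullable also add FOLLOW(N). Iterate to a fixed point.

Y is the start symbol, so $ ∈ FOLLOW(Y).
In S → Y ): Y is followed by ')', add FIRST(')') \ {ε} = { ')' }

Taking the union: FOLLOW(Y) = { $, ')' }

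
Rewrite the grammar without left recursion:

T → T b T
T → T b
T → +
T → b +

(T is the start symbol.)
T is directly left-recursive. The standard transformation for
  A → A α₁ | ... | A α_m | β₁ | ... | β_n
is
  A  → β₁ A' | ... | β_n A'
  A' → α₁ A' | ... | α_m A' | ε

T → + becomes T → + T'
T → b + becomes T → b + T'
T → T b T becomes T' → b T T'
T → T b becomes T' → b T'
Add T' → ε

Resulting grammar:
T → + T'
T → b + T'
T' → b T T'
T' → b T'
T' → ε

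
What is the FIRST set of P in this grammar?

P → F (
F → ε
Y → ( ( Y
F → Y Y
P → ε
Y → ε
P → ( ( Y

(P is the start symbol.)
{ '(', ε }

FIRST sets of the other non-terminals involved (by the same procedure, iterated to a fixed point):
  FIRST(F) = { '(', ε }

From P → F (:
  - F is a non-terminal: add FIRST(F) \ {ε} = { '(' }
    F is nullable, so continue to the next symbol
  - '(' is a terminal: add '(' and stop
From P → ε:
  - ε-production, so ε ∈ FIRST(P)
From P → ( ( Y:
  - '(' is a terminal: add '(' and stop

Collecting: FIRST(P) = { '(', ε }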